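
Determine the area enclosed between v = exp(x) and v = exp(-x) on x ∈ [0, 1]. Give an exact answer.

-2 + exp(-1) + exp(1)

On [0, 1], (exp(x)) - (exp(-x)) = exp(x) - exp(-x) is ≥ 0 throughout, so the area is a single integral of |exp(x) - exp(-x)|.
∫[0,1] (exp(x) - exp(-x)) dx = -2 + exp(-1) + exp(1).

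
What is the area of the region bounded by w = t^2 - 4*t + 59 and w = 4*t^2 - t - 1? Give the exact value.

729/2

Set the curves equal: t^2 - 4*t + 59 = 4*t^2 - t - 1, so -3*t^2 - 3*t + 60 = 0, which factors as -3*(t - 4)*(t + 5) = 0. The curves meet at t = -5, 4.
On [-5, 4], w = t^2 - 4*t + 59 is on top; that piece has area ∫[-5,4] (-3*t^2 - 3*t + 60) dt = 729/2.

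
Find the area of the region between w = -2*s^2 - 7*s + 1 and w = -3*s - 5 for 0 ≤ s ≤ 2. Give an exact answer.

The difference (-2*s^2 - 7*s + 1) - (-3*s - 5) = -2*s^2 - 4*s + 6 changes sign at s = 1 inside [0, 2], so split the integral there.
∫[0,1] (-2*s^2 - 4*s + 6) ds = 10/3.
∫[1,2] (-2*s^2 - 4*s + 6) ds = -14/3; the area of that piece is 14/3.
Total area = 10/3 + 14/3 = 8.

8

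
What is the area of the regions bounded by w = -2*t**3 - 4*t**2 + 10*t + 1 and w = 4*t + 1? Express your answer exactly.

Set the curves equal: -2*t**3 - 4*t**2 + 10*t + 1 = 4*t + 1, so -2*t**3 - 4*t**2 + 6*t = 0, which factors as -2*t*(t - 1)*(t + 3) = 0. The curves meet at t = -3, 0, 1.
On [-3, 0], w = 4*t + 1 is on top; that piece has area ∫[-3,0] (-(-2*t**3 - 4*t**2 + 6*t)) dt = 45/2.
On [0, 1], w = -2*t**3 - 4*t**2 + 10*t + 1 is on top; that piece has area ∫[0,1] (-2*t**3 - 4*t**2 + 6*t) dt = 7/6.
Total enclosed area = 45/2 + 7/6 = 71/3.

71/3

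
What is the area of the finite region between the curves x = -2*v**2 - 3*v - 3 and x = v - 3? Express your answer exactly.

8/3

Both boundary curves give x as a function of v, so integrate with respect to v. Setting them equal: -2*v**2 - 4*v = 0, i.e. -2*v*(v + 2) = 0, so they meet at v = -2, 0.
For v in [-2, 0], x = -2*v**2 - 3*v - 3 is on the right; area = ∫[-2,0] (-2*v**2 - 4*v) dv = 8/3.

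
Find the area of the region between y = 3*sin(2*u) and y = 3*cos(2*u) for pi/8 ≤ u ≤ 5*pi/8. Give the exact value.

On [pi/8, 5*pi/8], (3*sin(2*u)) - (3*cos(2*u)) = 3*sin(2*u) - 3*cos(2*u) is ≥ 0 throughout, so the area is a single integral of |3*sin(2*u) - 3*cos(2*u)|.
∫[pi/8,5*pi/8] (3*sin(2*u) - 3*cos(2*u)) du = 3*sqrt(2).

3*sqrt(2)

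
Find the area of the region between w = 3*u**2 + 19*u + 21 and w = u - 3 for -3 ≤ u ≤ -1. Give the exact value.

6

The difference (3*u**2 + 19*u + 21) - (u - 3) = 3*u**2 + 18*u + 24 changes sign at u = -2 inside [-3, -1], so split the integral there.
∫[-3,-2] (3*u**2 + 18*u + 24) du = -2; the area of that piece is 2.
∫[-2,-1] (3*u**2 + 18*u + 24) du = 4.
Total area = 2 + 4 = 6.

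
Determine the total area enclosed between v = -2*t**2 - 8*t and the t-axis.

64/3

The curve meets the t-axis where -2*t**2 - 8*t = 0, i.e. -2*t*(t + 4) = 0, at t = -4, 0.
On [-4, 0] the curve lies above the axis; ∫[-4,0] (-2*t**2 - 8*t) dt = 64/3, giving area 64/3.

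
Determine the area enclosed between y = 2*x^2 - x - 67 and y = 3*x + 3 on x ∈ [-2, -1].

On [-2, -1], (2*x^2 - x - 67) - (3*x + 3) = 2*x^2 - 4*x - 70 is ≤ 0 throughout, so the area is a single integral of |2*x^2 - 4*x - 70|.
∫[-2,-1] (2*x^2 - 4*x - 70) dx = -178/3; the area of that piece is 178/3.

178/3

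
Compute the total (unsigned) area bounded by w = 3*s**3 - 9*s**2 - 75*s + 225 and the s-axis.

The curve meets the s-axis where 3*s**3 - 9*s**2 - 75*s + 225 = 0, i.e. 3*(s - 5)*(s - 3)*(s + 5) = 0, at s = -5, 3, 5.
On [-5, 3] the curve lies above the axis; ∫[-5,3] (3*s**3 - 9*s**2 - 75*s + 225) ds = 1536, giving area 1536.
On [3, 5] the curve lies below the axis; ∫[3,5] (3*s**3 - 9*s**2 - 75*s + 225) ds = -36, giving area 36.
Total area = 1536 + 36 = 1572.

1572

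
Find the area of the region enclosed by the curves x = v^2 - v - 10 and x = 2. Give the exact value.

Both boundary curves give x as a function of v, so integrate with respect to v. Setting them equal: v^2 - v - 12 = 0, i.e. (v - 4)*(v + 3) = 0, so they meet at v = -3, 4.
For v in [-3, 4], x = v^2 - v - 10 is on the left; area = ∫[-3,4] (-(v^2 - v - 12)) dv = 343/6.

343/6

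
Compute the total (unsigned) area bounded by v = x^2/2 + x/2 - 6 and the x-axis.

The curve meets the x-axis where x^2/2 + x/2 - 6 = 0, i.e. (x - 3)*(x + 4)/2 = 0, at x = -4, 3.
On [-4, 3] the curve lies below the axis; ∫[-4,3] (x^2/2 + x/2 - 6) dx = -343/12, giving area 343/12.

343/12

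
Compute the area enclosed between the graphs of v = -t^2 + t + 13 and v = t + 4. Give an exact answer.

36

Set the curves equal: -t^2 + t + 13 = t + 4, so -t^2 + 9 = 0, which factors as -(t - 3)*(t + 3) = 0. The curves meet at t = -3, 3.
On [-3, 3], v = -t^2 + t + 13 is on top; that piece has area ∫[-3,3] (-t^2 + 9) dt = 36.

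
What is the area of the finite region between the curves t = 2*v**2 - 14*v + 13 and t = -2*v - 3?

8/3

Both boundary curves give t as a function of v, so integrate with respect to v. Setting them equal: 2*v**2 - 12*v + 16 = 0, i.e. 2*(v - 4)*(v - 2) = 0, so they meet at v = 2, 4.
For v in [2, 4], t = 2*v**2 - 14*v + 13 is on the left; area = ∫[2,4] (-(2*v**2 - 12*v + 16)) dv = 8/3.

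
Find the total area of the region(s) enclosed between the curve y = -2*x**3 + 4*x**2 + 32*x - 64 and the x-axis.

The curve meets the x-axis where -2*x**3 + 4*x**2 + 32*x - 64 = 0, i.e. -2*(x - 4)*(x - 2)*(x + 4) = 0, at x = -4, 2, 4.
On [-4, 2] the curve lies below the axis; ∫[-4,2] (-2*x**3 + 4*x**2 + 32*x - 64) dx = -360, giving area 360.
On [2, 4] the curve lies above the axis; ∫[2,4] (-2*x**3 + 4*x**2 + 32*x - 64) dx = 56/3, giving area 56/3.
Total area = 360 + 56/3 = 1136/3.

1136/3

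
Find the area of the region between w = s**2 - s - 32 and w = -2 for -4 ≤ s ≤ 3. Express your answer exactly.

On [-4, 3], (s**2 - s - 32) - (-2) = s**2 - s - 30 is ≤ 0 throughout, so the area is a single integral of |s**2 - s - 30|.
∫[-4,3] (s**2 - s - 30) ds = -1057/6; the area of that piece is 1057/6.

1057/6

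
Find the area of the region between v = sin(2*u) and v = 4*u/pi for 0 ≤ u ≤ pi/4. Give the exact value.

1/2 - pi/8

On [0, pi/4], (sin(2*u)) - (4*u/pi) = -4*u/pi + sin(2*u) is ≥ 0 throughout, so the area is a single integral of |-4*u/pi + sin(2*u)|.
∫[0,pi/4] (-4*u/pi + sin(2*u)) du = 1/2 - pi/8.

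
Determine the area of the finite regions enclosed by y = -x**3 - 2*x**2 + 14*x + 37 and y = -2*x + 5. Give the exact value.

Set the curves equal: -x**3 - 2*x**2 + 14*x + 37 = -2*x + 5, so -x**3 - 2*x**2 + 16*x + 32 = 0, which factors as -(x - 4)*(x + 2)*(x + 4) = 0. The curves meet at x = -4, -2, 4.
On [-4, -2], y = -2*x + 5 is on top; that piece has area ∫[-4,-2] (-(-x**3 - 2*x**2 + 16*x + 32)) dx = 28/3.
On [-2, 4], y = -x**3 - 2*x**2 + 14*x + 37 is on top; that piece has area ∫[-2,4] (-x**3 - 2*x**2 + 16*x + 32) dx = 180.
Total enclosed area = 28/3 + 180 = 568/3.

568/3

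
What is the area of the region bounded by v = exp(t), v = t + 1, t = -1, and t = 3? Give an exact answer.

-8 - exp(-1) + exp(3)

On [-1, 3], (exp(t)) - (t + 1) = -t + exp(t) - 1 is ≥ 0 throughout, so the area is a single integral of |-t + exp(t) - 1|.
∫[-1,3] (-t + exp(t) - 1) dt = -8 - exp(-1) + exp(3).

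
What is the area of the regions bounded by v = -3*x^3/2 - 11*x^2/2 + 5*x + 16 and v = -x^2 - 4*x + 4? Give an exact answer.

243/4

Set the curves equal: -3*x^3/2 - 11*x^2/2 + 5*x + 16 = -x^2 - 4*x + 4, so -3*x^3/2 - 9*x^2/2 + 9*x + 12 = 0, which factors as -3*(x - 2)*(x + 1)*(x + 4)/2 = 0. The curves meet at x = -4, -1, 2.
On [-4, -1], v = -x^2 - 4*x + 4 is on top; that piece has area ∫[-4,-1] (-(-3*x^3/2 - 9*x^2/2 + 9*x + 12)) dx = 243/8.
On [-1, 2], v = -3*x^3/2 - 11*x^2/2 + 5*x + 16 is on top; that piece has area ∫[-1,2] (-3*x^3/2 - 9*x^2/2 + 9*x + 12) dx = 243/8.
Total enclosed area = 243/8 + 243/8 = 243/4.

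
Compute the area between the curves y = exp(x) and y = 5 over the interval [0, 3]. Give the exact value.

The difference (exp(x)) - (5) = exp(x) - 5 changes sign at x = log(5) inside [0, 3], so split the integral there.
∫[0,log(5)] (exp(x) - 5) dx = 4 - log(3125); the area of that piece is -4 + log(3125).
∫[log(5),3] (exp(x) - 5) dx = -20 + 5*log(5) + exp(3).
Total area = (-4 + log(3125)) + (-20 + 5*log(5) + exp(3)) = -24 + 10*log(5) + exp(3).

-24 + 10*log(5) + exp(3)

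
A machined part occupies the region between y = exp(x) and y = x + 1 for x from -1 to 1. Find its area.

-2 - exp(-1) + exp(1)

On [-1, 1], (exp(x)) - (x + 1) = -x + exp(x) - 1 is ≥ 0 throughout, so the area is a single integral of |-x + exp(x) - 1|.
∫[-1,1] (-x + exp(x) - 1) dx = -2 - exp(-1) + exp(1).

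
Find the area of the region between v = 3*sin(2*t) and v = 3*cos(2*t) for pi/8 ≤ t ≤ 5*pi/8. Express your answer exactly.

3*sqrt(2)

On [pi/8, 5*pi/8], (3*sin(2*t)) - (3*cos(2*t)) = 3*sin(2*t) - 3*cos(2*t) is ≥ 0 throughout, so the area is a single integral of |3*sin(2*t) - 3*cos(2*t)|.
∫[pi/8,5*pi/8] (3*sin(2*t) - 3*cos(2*t)) dt = 3*sqrt(2).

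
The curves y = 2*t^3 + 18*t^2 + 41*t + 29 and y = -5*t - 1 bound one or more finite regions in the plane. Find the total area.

Set the curves equal: 2*t^3 + 18*t^2 + 41*t + 29 = -5*t - 1, so 2*t^3 + 18*t^2 + 46*t + 30 = 0, which factors as 2*(t + 1)*(t + 3)*(t + 5) = 0. The curves meet at t = -5, -3, -1.
On [-5, -3], y = 2*t^3 + 18*t^2 + 41*t + 29 is on top; that piece has area ∫[-5,-3] (2*t^3 + 18*t^2 + 46*t + 30) dt = 8.
On [-3, -1], y = -5*t - 1 is on top; that piece has area ∫[-3,-1] (-(2*t^3 + 18*t^2 + 46*t + 30)) dt = 8.
Total enclosed area = 8 + 8 = 16.

16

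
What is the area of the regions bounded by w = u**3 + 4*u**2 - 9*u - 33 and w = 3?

Set the curves equal: u**3 + 4*u**2 - 9*u - 33 = 3, so u**3 + 4*u**2 - 9*u - 36 = 0, which factors as (u - 3)*(u + 3)*(u + 4) = 0. The curves meet at u = -4, -3, 3.
On [-4, -3], w = u**3 + 4*u**2 - 9*u - 33 is on top; that piece has area ∫[-4,-3] (u**3 + 4*u**2 - 9*u - 36) du = 13/12.
On [-3, 3], w = 3 is on top; that piece has area ∫[-3,3] (-(u**3 + 4*u**2 - 9*u - 36)) du = 144.
Total enclosed area = 13/12 + 144 = 1741/12.

1741/12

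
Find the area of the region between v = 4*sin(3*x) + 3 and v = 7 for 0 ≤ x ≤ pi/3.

On [0, pi/3], (4*sin(3*x) + 3) - (7) = 4*sin(3*x) - 4 is ≤ 0 throughout, so the area is a single integral of |4*sin(3*x) - 4|.
∫[0,pi/3] (4*sin(3*x) - 4) dx = 8/3 - 4*pi/3; the area of that piece is -8/3 + 4*pi/3.

-8/3 + 4*pi/3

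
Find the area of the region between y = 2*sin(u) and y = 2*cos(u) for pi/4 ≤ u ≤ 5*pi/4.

On [pi/4, 5*pi/4], (2*sin(u)) - (2*cos(u)) = 2*sin(u) - 2*cos(u) is ≥ 0 throughout, so the area is a single integral of |2*sin(u) - 2*cos(u)|.
∫[pi/4,5*pi/4] (2*sin(u) - 2*cos(u)) du = 4*sqrt(2).

4*sqrt(2)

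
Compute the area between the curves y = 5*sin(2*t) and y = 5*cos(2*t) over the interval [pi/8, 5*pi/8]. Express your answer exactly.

On [pi/8, 5*pi/8], (5*sin(2*t)) - (5*cos(2*t)) = 5*sin(2*t) - 5*cos(2*t) is ≥ 0 throughout, so the area is a single integral of |5*sin(2*t) - 5*cos(2*t)|.
∫[pi/8,5*pi/8] (5*sin(2*t) - 5*cos(2*t)) dt = 5*sqrt(2).

5*sqrt(2)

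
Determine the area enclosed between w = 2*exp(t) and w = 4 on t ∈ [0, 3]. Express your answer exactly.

-18 + 8*log(2) + 2*exp(3)

The difference (2*exp(t)) - (4) = 2*exp(t) - 4 changes sign at t = log(2) inside [0, 3], so split the integral there.
∫[0,log(2)] (2*exp(t) - 4) dt = 2 - log(16); the area of that piece is -2 + log(16).
∫[log(2),3] (2*exp(t) - 4) dt = -16 + 4*log(2) + 2*exp(3).
Total area = (-2 + log(16)) + (-16 + 4*log(2) + 2*exp(3)) = -18 + 8*log(2) + 2*exp(3).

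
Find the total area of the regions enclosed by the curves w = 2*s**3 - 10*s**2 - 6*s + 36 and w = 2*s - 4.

Set the curves equal: 2*s**3 - 10*s**2 - 6*s + 36 = 2*s - 4, so 2*s**3 - 10*s**2 - 8*s + 40 = 0, which factors as 2*(s - 5)*(s - 2)*(s + 2) = 0. The curves meet at s = -2, 2, 5.
On [-2, 2], w = 2*s**3 - 10*s**2 - 6*s + 36 is on top; that piece has area ∫[-2,2] (2*s**3 - 10*s**2 - 8*s + 40) ds = 320/3.
On [2, 5], w = 2*s - 4 is on top; that piece has area ∫[2,5] (-(2*s**3 - 10*s**2 - 8*s + 40)) ds = 99/2.
Total enclosed area = 320/3 + 99/2 = 937/6.

937/6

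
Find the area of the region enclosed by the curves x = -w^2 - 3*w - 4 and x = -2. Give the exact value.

1/6

Both boundary curves give x as a function of w, so integrate with respect to w. Setting them equal: -w^2 - 3*w - 2 = 0, i.e. -(w + 1)*(w + 2) = 0, so they meet at w = -2, -1.
For w in [-2, -1], x = -w^2 - 3*w - 4 is on the right; area = ∫[-2,-1] (-w^2 - 3*w - 2) dw = 1/6.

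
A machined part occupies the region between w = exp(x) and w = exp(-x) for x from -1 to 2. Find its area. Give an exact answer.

The difference (exp(x)) - (exp(-x)) = exp(x) - exp(-x) changes sign at x = 0 inside [-1, 2], so split the integral there.
∫[-1,0] (exp(x) - exp(-x)) dx = -exp(1) - exp(-1) + 2; the area of that piece is -2 + exp(-1) + exp(1).
∫[0,2] (exp(x) - exp(-x)) dx = -2 + exp(-2) + exp(2).
Total area = (-2 + exp(-1) + exp(1)) + (-2 + exp(-2) + exp(2)) = -4 + exp(-2) + exp(-1) + exp(1) + exp(2).

-4 + exp(-2) + exp(-1) + exp(1) + exp(2)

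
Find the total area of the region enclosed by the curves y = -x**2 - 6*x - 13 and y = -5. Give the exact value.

4/3

Set the curves equal: -x**2 - 6*x - 13 = -5, so -x**2 - 6*x - 8 = 0, which factors as -(x + 2)*(x + 4) = 0. The curves meet at x = -4, -2.
On [-4, -2], y = -x**2 - 6*x - 13 is on top; that piece has area ∫[-4,-2] (-x**2 - 6*x - 8) dx = 4/3.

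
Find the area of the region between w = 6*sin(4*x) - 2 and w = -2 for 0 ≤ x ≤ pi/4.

3

On [0, pi/4], (6*sin(4*x) - 2) - (-2) = 6*sin(4*x) is ≥ 0 throughout, so the area is a single integral of |6*sin(4*x)|.
∫[0,pi/4] (6*sin(4*x)) dx = 3.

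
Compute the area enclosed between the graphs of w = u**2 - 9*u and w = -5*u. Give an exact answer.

Set the curves equal: u**2 - 9*u = -5*u, so u**2 - 4*u = 0, which factors as u*(u - 4) = 0. The curves meet at u = 0, 4.
On [0, 4], w = -5*u is on top; that piece has area ∫[0,4] (-(u**2 - 4*u)) du = 32/3.

32/3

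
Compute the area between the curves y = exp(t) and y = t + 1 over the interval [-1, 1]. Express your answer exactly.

-2 - exp(-1) + exp(1)

On [-1, 1], (exp(t)) - (t + 1) = -t + exp(t) - 1 is ≥ 0 throughout, so the area is a single integral of |-t + exp(t) - 1|.
∫[-1,1] (-t + exp(t) - 1) dt = -2 - exp(-1) + exp(1).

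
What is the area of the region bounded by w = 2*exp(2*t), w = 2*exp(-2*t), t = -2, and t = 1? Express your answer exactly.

The difference (2*exp(2*t)) - (2*exp(-2*t)) = 2*exp(2*t) - 2*exp(-2*t) changes sign at t = 0 inside [-2, 1], so split the integral there.
∫[-2,0] (2*exp(2*t) - 2*exp(-2*t)) dt = -exp(4) - exp(-4) + 2; the area of that piece is -2 + exp(-4) + exp(4).
∫[0,1] (2*exp(2*t) - 2*exp(-2*t)) dt = -2 + exp(-2) + exp(2).
Total area = (-2 + exp(-4) + exp(4)) + (-2 + exp(-2) + exp(2)) = -4 + exp(-4) + exp(-2) + exp(2) + exp(4).

-4 + exp(-4) + exp(-2) + exp(2) + exp(4)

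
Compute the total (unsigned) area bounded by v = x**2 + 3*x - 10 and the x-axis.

343/6

The curve meets the x-axis where x**2 + 3*x - 10 = 0, i.e. (x - 2)*(x + 5) = 0, at x = -5, 2.
On [-5, 2] the curve lies below the axis; ∫[-5,2] (x**2 + 3*x - 10) dx = -343/6, giving area 343/6.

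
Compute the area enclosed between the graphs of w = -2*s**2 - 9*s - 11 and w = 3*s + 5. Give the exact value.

Set the curves equal: -2*s**2 - 9*s - 11 = 3*s + 5, so -2*s**2 - 12*s - 16 = 0, which factors as -2*(s + 2)*(s + 4) = 0. The curves meet at s = -4, -2.
On [-4, -2], w = -2*s**2 - 9*s - 11 is on top; that piece has area ∫[-4,-2] (-2*s**2 - 12*s - 16) ds = 8/3.

8/3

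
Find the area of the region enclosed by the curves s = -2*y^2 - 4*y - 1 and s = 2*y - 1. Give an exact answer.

9

Both boundary curves give s as a function of y, so integrate with respect to y. Setting them equal: -2*y^2 - 6*y = 0, i.e. -2*y*(y + 3) = 0, so they meet at y = -3, 0.
For y in [-3, 0], s = -2*y^2 - 4*y - 1 is on the right; area = ∫[-3,0] (-2*y^2 - 6*y) dy = 9.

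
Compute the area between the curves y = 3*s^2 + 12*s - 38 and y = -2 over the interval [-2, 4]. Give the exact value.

184

The difference (3*s^2 + 12*s - 38) - (-2) = 3*s^2 + 12*s - 36 changes sign at s = 2 inside [-2, 4], so split the integral there.
∫[-2,2] (3*s^2 + 12*s - 36) ds = -128; the area of that piece is 128.
∫[2,4] (3*s^2 + 12*s - 36) ds = 56.
Total area = 128 + 56 = 184.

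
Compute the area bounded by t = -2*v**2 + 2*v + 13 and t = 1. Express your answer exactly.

Both boundary curves give t as a function of v, so integrate with respect to v. Setting them equal: -2*v**2 + 2*v + 12 = 0, i.e. -2*(v - 3)*(v + 2) = 0, so they meet at v = -2, 3.
For v in [-2, 3], t = -2*v**2 + 2*v + 13 is on the right; area = ∫[-2,3] (-2*v**2 + 2*v + 12) dv = 125/3.

125/3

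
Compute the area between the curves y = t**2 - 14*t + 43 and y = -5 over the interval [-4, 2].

On [-4, 2], (t**2 - 14*t + 43) - (-5) = t**2 - 14*t + 48 is ≥ 0 throughout, so the area is a single integral of |t**2 - 14*t + 48|.
∫[-4,2] (t**2 - 14*t + 48) dt = 396.

396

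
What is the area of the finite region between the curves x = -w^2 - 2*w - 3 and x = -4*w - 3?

4/3

Both boundary curves give x as a function of w, so integrate with respect to w. Setting them equal: -w^2 + 2*w = 0, i.e. -w*(w - 2) = 0, so they meet at w = 0, 2.
For w in [0, 2], x = -w^2 - 2*w - 3 is on the right; area = ∫[0,2] (-w^2 + 2*w) dw = 4/3.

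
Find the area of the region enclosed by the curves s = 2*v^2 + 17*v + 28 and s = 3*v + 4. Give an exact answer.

1/3

Both boundary curves give s as a function of v, so integrate with respect to v. Setting them equal: 2*v^2 + 14*v + 24 = 0, i.e. 2*(v + 3)*(v + 4) = 0, so they meet at v = -4, -3.
For v in [-4, -3], s = 2*v^2 + 17*v + 28 is on the left; area = ∫[-4,-3] (-(2*v^2 + 14*v + 24)) dv = 1/3.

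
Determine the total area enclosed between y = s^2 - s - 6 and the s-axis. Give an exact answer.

125/6

The curve meets the s-axis where s^2 - s - 6 = 0, i.e. (s - 3)*(s + 2) = 0, at s = -2, 3.
On [-2, 3] the curve lies below the axis; ∫[-2,3] (s^2 - s - 6) ds = -125/6, giving area 125/6.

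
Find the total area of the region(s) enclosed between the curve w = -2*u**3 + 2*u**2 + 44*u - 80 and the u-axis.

3901/6

The curve meets the u-axis where -2*u**3 + 2*u**2 + 44*u - 80 = 0, i.e. -2*(u - 4)*(u - 2)*(u + 5) = 0, at u = -5, 2, 4.
On [-5, 2] the curve lies below the axis; ∫[-5,2] (-2*u**3 + 2*u**2 + 44*u - 80) du = -3773/6, giving area 3773/6.
On [2, 4] the curve lies above the axis; ∫[2,4] (-2*u**3 + 2*u**2 + 44*u - 80) du = 64/3, giving area 64/3.
Total area = 3773/6 + 64/3 = 3901/6.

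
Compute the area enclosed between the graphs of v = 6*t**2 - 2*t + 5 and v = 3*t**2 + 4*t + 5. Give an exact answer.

Set the curves equal: 6*t**2 - 2*t + 5 = 3*t**2 + 4*t + 5, so 3*t**2 - 6*t = 0, which factors as 3*t*(t - 2) = 0. The curves meet at t = 0, 2.
On [0, 2], v = 3*t**2 + 4*t + 5 is on top; that piece has area ∫[0,2] (-(3*t**2 - 6*t)) dt = 4.

4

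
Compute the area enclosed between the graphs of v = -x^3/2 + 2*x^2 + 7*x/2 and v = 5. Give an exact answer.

Set the curves equal: -x^3/2 + 2*x^2 + 7*x/2 = 5, so -x^3/2 + 2*x^2 + 7*x/2 - 5 = 0, which factors as -(x - 5)*(x - 1)*(x + 2)/2 = 0. The curves meet at x = -2, 1, 5.
On [-2, 1], v = 5 is on top; that piece has area ∫[-2,1] (-(-x^3/2 + 2*x^2 + 7*x/2 - 5)) dx = 99/8.
On [1, 5], v = -x^3/2 + 2*x^2 + 7*x/2 is on top; that piece has area ∫[1,5] (-x^3/2 + 2*x^2 + 7*x/2 - 5) dx = 80/3.
Total enclosed area = 99/8 + 80/3 = 937/24.

937/24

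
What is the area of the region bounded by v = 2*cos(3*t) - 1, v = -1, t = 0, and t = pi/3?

4/3

The difference (2*cos(3*t) - 1) - (-1) = 2*cos(3*t) changes sign at t = pi/6 inside [0, pi/3], so split the integral there.
∫[0,pi/6] (2*cos(3*t)) dt = 2/3.
∫[pi/6,pi/3] (2*cos(3*t)) dt = -2/3; the area of that piece is 2/3.
Total area = 2/3 + 2/3 = 4/3.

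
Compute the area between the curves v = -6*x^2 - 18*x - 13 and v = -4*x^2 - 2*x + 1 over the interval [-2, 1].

The difference (-6*x^2 - 18*x - 13) - (-4*x^2 - 2*x + 1) = -2*x^2 - 16*x - 14 changes sign at x = -1 inside [-2, 1], so split the integral there.
∫[-2,-1] (-2*x^2 - 16*x - 14) dx = 16/3.
∫[-1,1] (-2*x^2 - 16*x - 14) dx = -88/3; the area of that piece is 88/3.
Total area = 16/3 + 88/3 = 104/3.

104/3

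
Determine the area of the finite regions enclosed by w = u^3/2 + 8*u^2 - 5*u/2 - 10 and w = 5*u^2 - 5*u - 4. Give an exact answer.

Set the curves equal: u^3/2 + 8*u^2 - 5*u/2 - 10 = 5*u^2 - 5*u - 4, so u^3/2 + 3*u^2 + 5*u/2 - 6 = 0, which factors as (u - 1)*(u + 3)*(u + 4)/2 = 0. The curves meet at u = -4, -3, 1.
On [-4, -3], w = u^3/2 + 8*u^2 - 5*u/2 - 10 is on top; that piece has area ∫[-4,-3] (u^3/2 + 3*u^2 + 5*u/2 - 6) du = 3/8.
On [-3, 1], w = 5*u^2 - 5*u - 4 is on top; that piece has area ∫[-3,1] (-(u^3/2 + 3*u^2 + 5*u/2 - 6)) du = 16.
Total enclosed area = 3/8 + 16 = 131/8.

131/8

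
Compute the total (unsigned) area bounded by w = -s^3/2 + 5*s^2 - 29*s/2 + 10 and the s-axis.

The curve meets the s-axis where -s^3/2 + 5*s^2 - 29*s/2 + 10 = 0, i.e. -(s - 5)*(s - 4)*(s - 1)/2 = 0, at s = 1, 4, 5.
On [1, 4] the curve lies below the axis; ∫[1,4] (-s^3/2 + 5*s^2 - 29*s/2 + 10) ds = -45/8, giving area 45/8.
On [4, 5] the curve lies above the axis; ∫[4,5] (-s^3/2 + 5*s^2 - 29*s/2 + 10) ds = 7/24, giving area 7/24.
Total area = 45/8 + 7/24 = 71/12.

71/12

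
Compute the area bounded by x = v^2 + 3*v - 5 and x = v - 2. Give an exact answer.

Both boundary curves give x as a function of v, so integrate with respect to v. Setting them equal: v^2 + 2*v - 3 = 0, i.e. (v - 1)*(v + 3) = 0, so they meet at v = -3, 1.
For v in [-3, 1], x = v^2 + 3*v - 5 is on the left; area = ∫[-3,1] (-(v^2 + 2*v - 3)) dv = 32/3.

32/3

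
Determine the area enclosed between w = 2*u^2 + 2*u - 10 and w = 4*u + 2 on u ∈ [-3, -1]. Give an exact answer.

The difference (2*u^2 + 2*u - 10) - (4*u + 2) = 2*u^2 - 2*u - 12 changes sign at u = -2 inside [-3, -1], so split the integral there.
∫[-3,-2] (2*u^2 - 2*u - 12) du = 17/3.
∫[-2,-1] (2*u^2 - 2*u - 12) du = -13/3; the area of that piece is 13/3.
Total area = 17/3 + 13/3 = 10.

10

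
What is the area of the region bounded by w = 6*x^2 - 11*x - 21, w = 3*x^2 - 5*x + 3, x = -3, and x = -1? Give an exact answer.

18

The difference (6*x^2 - 11*x - 21) - (3*x^2 - 5*x + 3) = 3*x^2 - 6*x - 24 changes sign at x = -2 inside [-3, -1], so split the integral there.
∫[-3,-2] (3*x^2 - 6*x - 24) dx = 10.
∫[-2,-1] (3*x^2 - 6*x - 24) dx = -8; the area of that piece is 8.
Total area = 10 + 8 = 18.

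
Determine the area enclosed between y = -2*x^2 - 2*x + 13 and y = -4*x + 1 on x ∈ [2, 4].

10

The difference (-2*x^2 - 2*x + 13) - (-4*x + 1) = -2*x^2 + 2*x + 12 changes sign at x = 3 inside [2, 4], so split the integral there.
∫[2,3] (-2*x^2 + 2*x + 12) dx = 13/3.
∫[3,4] (-2*x^2 + 2*x + 12) dx = -17/3; the area of that piece is 17/3.
Total area = 13/3 + 17/3 = 10.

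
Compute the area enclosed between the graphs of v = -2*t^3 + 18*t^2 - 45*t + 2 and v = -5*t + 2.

Set the curves equal: -2*t^3 + 18*t^2 - 45*t + 2 = -5*t + 2, so -2*t^3 + 18*t^2 - 40*t = 0, which factors as -2*t*(t - 5)*(t - 4) = 0. The curves meet at t = 0, 4, 5.
On [0, 4], v = -5*t + 2 is on top; that piece has area ∫[0,4] (-(-2*t^3 + 18*t^2 - 40*t)) dt = 64.
On [4, 5], v = -2*t^3 + 18*t^2 - 45*t + 2 is on top; that piece has area ∫[4,5] (-2*t^3 + 18*t^2 - 40*t) dt = 3/2.
Total enclosed area = 64 + 3/2 = 131/2.

131/2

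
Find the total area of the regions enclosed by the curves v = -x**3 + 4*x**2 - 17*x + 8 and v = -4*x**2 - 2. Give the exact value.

Set the curves equal: -x**3 + 4*x**2 - 17*x + 8 = -4*x**2 - 2, so -x**3 + 8*x**2 - 17*x + 10 = 0, which factors as -(x - 5)*(x - 2)*(x - 1) = 0. The curves meet at x = 1, 2, 5.
On [1, 2], v = -4*x**2 - 2 is on top; that piece has area ∫[1,2] (-(-x**3 + 8*x**2 - 17*x + 10)) dx = 7/12.
On [2, 5], v = -x**3 + 4*x**2 - 17*x + 8 is on top; that piece has area ∫[2,5] (-x**3 + 8*x**2 - 17*x + 10) dx = 45/4.
Total enclosed area = 7/12 + 45/4 = 71/6.

71/6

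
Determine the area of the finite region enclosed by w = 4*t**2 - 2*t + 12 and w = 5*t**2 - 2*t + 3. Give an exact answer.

36

Set the curves equal: 4*t**2 - 2*t + 12 = 5*t**2 - 2*t + 3, so -t**2 + 9 = 0, which factors as -(t - 3)*(t + 3) = 0. The curves meet at t = -3, 3.
On [-3, 3], w = 4*t**2 - 2*t + 12 is on top; that piece has area ∫[-3,3] (-t**2 + 9) dt = 36.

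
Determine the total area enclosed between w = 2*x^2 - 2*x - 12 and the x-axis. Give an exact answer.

125/3

The curve meets the x-axis where 2*x^2 - 2*x - 12 = 0, i.e. 2*(x - 3)*(x + 2) = 0, at x = -2, 3.
On [-2, 3] the curve lies below the axis; ∫[-2,3] (2*x^2 - 2*x - 12) dx = -125/3, giving area 125/3.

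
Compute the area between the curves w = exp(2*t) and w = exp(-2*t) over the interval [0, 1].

-1 + exp(-2)/2 + exp(2)/2

On [0, 1], (exp(2*t)) - (exp(-2*t)) = exp(2*t) - exp(-2*t) is ≥ 0 throughout, so the area is a single integral of |exp(2*t) - exp(-2*t)|.
∫[0,1] (exp(2*t) - exp(-2*t)) dt = -1 + exp(-2)/2 + exp(2)/2.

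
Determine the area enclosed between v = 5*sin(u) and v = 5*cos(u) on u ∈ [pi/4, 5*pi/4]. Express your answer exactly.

On [pi/4, 5*pi/4], (5*sin(u)) - (5*cos(u)) = 5*sin(u) - 5*cos(u) is ≥ 0 throughout, so the area is a single integral of |5*sin(u) - 5*cos(u)|.
∫[pi/4,5*pi/4] (5*sin(u) - 5*cos(u)) du = 10*sqrt(2).

10*sqrt(2)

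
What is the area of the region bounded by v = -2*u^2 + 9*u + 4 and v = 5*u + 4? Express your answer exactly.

8/3

Set the curves equal: -2*u^2 + 9*u + 4 = 5*u + 4, so -2*u^2 + 4*u = 0, which factors as -2*u*(u - 2) = 0. The curves meet at u = 0, 2.
On [0, 2], v = -2*u^2 + 9*u + 4 is on top; that piece has area ∫[0,2] (-2*u^2 + 4*u) du = 8/3.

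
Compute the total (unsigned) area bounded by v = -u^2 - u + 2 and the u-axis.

The curve meets the u-axis where -u^2 - u + 2 = 0, i.e. -(u - 1)*(u + 2) = 0, at u = -2, 1.
On [-2, 1] the curve lies above the axis; ∫[-2,1] (-u^2 - u + 2) du = 9/2, giving area 9/2.

9/2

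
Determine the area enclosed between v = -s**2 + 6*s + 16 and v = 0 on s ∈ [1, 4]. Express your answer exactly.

On [1, 4], (-s**2 + 6*s + 16) - (0) = -s**2 + 6*s + 16 is ≥ 0 throughout, so the area is a single integral of |-s**2 + 6*s + 16|.
∫[1,4] (-s**2 + 6*s + 16) ds = 72.

72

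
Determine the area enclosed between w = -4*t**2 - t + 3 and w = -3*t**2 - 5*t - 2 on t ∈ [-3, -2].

34/3

On [-3, -2], (-4*t**2 - t + 3) - (-3*t**2 - 5*t - 2) = -t**2 + 4*t + 5 is ≤ 0 throughout, so the area is a single integral of |-t**2 + 4*t + 5|.
∫[-3,-2] (-t**2 + 4*t + 5) dt = -34/3; the area of that piece is 34/3.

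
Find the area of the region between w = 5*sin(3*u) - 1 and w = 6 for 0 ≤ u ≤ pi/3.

-10/3 + 7*pi/3

On [0, pi/3], (5*sin(3*u) - 1) - (6) = 5*sin(3*u) - 7 is ≤ 0 throughout, so the area is a single integral of |5*sin(3*u) - 7|.
∫[0,pi/3] (5*sin(3*u) - 7) du = 10/3 - 7*pi/3; the area of that piece is -10/3 + 7*pi/3.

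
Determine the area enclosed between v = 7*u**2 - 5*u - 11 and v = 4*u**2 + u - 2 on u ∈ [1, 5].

The difference (7*u**2 - 5*u - 11) - (4*u**2 + u - 2) = 3*u**2 - 6*u - 9 changes sign at u = 3 inside [1, 5], so split the integral there.
∫[1,3] (3*u**2 - 6*u - 9) du = -16; the area of that piece is 16.
∫[3,5] (3*u**2 - 6*u - 9) du = 32.
Total area = 16 + 32 = 48.

48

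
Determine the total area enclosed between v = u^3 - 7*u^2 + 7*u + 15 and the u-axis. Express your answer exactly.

The curve meets the u-axis where u^3 - 7*u^2 + 7*u + 15 = 0, i.e. (u - 5)*(u - 3)*(u + 1) = 0, at u = -1, 3, 5.
On [-1, 3] the curve lies above the axis; ∫[-1,3] (u^3 - 7*u^2 + 7*u + 15) du = 128/3, giving area 128/3.
On [3, 5] the curve lies below the axis; ∫[3,5] (u^3 - 7*u^2 + 7*u + 15) du = -20/3, giving area 20/3.
Total area = 128/3 + 20/3 = 148/3.

148/3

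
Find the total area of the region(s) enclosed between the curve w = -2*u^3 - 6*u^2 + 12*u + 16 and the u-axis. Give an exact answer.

The curve meets the u-axis where -2*u^3 - 6*u^2 + 12*u + 16 = 0, i.e. -2*(u - 2)*(u + 1)*(u + 4) = 0, at u = -4, -1, 2.
On [-4, -1] the curve lies below the axis; ∫[-4,-1] (-2*u^3 - 6*u^2 + 12*u + 16) du = -81/2, giving area 81/2.
On [-1, 2] the curve lies above the axis; ∫[-1,2] (-2*u^3 - 6*u^2 + 12*u + 16) du = 81/2, giving area 81/2.
Total area = 81/2 + 81/2 = 81.

81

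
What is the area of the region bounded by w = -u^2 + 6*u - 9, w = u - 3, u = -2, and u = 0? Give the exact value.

74/3

On [-2, 0], (-u^2 + 6*u - 9) - (u - 3) = -u^2 + 5*u - 6 is ≤ 0 throughout, so the area is a single integral of |-u^2 + 5*u - 6|.
∫[-2,0] (-u^2 + 5*u - 6) du = -74/3; the area of that piece is 74/3.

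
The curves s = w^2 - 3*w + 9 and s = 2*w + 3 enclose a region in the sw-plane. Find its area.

1/6

Both boundary curves give s as a function of w, so integrate with respect to w. Setting them equal: w^2 - 5*w + 6 = 0, i.e. (w - 3)*(w - 2) = 0, so they meet at w = 2, 3.
For w in [2, 3], s = w^2 - 3*w + 9 is on the left; area = ∫[2,3] (-(w^2 - 5*w + 6)) dw = 1/6.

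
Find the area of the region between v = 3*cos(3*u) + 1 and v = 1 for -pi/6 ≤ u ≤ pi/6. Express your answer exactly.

On [-pi/6, pi/6], (3*cos(3*u) + 1) - (1) = 3*cos(3*u) is ≥ 0 throughout, so the area is a single integral of |3*cos(3*u)|.
∫[-pi/6,pi/6] (3*cos(3*u)) du = 2.

2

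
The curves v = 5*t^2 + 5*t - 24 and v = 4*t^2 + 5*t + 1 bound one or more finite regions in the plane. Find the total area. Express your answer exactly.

500/3

Set the curves equal: 5*t^2 + 5*t - 24 = 4*t^2 + 5*t + 1, so t^2 - 25 = 0, which factors as (t - 5)*(t + 5) = 0. The curves meet at t = -5, 5.
On [-5, 5], v = 4*t^2 + 5*t + 1 is on top; that piece has area ∫[-5,5] (-(t^2 - 25)) dt = 500/3.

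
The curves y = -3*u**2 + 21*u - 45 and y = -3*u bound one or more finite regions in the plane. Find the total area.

4

Set the curves equal: -3*u**2 + 21*u - 45 = -3*u, so -3*u**2 + 24*u - 45 = 0, which factors as -3*(u - 5)*(u - 3) = 0. The curves meet at u = 3, 5.
On [3, 5], y = -3*u**2 + 21*u - 45 is on top; that piece has area ∫[3,5] (-3*u**2 + 24*u - 45) du = 4.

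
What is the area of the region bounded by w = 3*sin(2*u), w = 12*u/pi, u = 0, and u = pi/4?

On [0, pi/4], (3*sin(2*u)) - (12*u/pi) = -12*u/pi + 3*sin(2*u) is ≥ 0 throughout, so the area is a single integral of |-12*u/pi + 3*sin(2*u)|.
∫[0,pi/4] (-12*u/pi + 3*sin(2*u)) du = 3/2 - 3*pi/8.

3/2 - 3*pi/8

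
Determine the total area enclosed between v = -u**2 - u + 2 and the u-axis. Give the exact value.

The curve meets the u-axis where -u**2 - u + 2 = 0, i.e. -(u - 1)*(u + 2) = 0, at u = -2, 1.
On [-2, 1] the curve lies above the axis; ∫[-2,1] (-u**2 - u + 2) du = 9/2, giving area 9/2.

9/2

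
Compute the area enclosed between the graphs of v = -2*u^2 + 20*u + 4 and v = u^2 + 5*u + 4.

125/2

Set the curves equal: -2*u^2 + 20*u + 4 = u^2 + 5*u + 4, so -3*u^2 + 15*u = 0, which factors as -3*u*(u - 5) = 0. The curves meet at u = 0, 5.
On [0, 5], v = -2*u^2 + 20*u + 4 is on top; that piece has area ∫[0,5] (-3*u^2 + 15*u) du = 125/2.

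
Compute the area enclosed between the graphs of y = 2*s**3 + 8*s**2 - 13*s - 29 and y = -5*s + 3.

Set the curves equal: 2*s**3 + 8*s**2 - 13*s - 29 = -5*s + 3, so 2*s**3 + 8*s**2 - 8*s - 32 = 0, which factors as 2*(s - 2)*(s + 2)*(s + 4) = 0. The curves meet at s = -4, -2, 2.
On [-4, -2], y = 2*s**3 + 8*s**2 - 13*s - 29 is on top; that piece has area ∫[-4,-2] (2*s**3 + 8*s**2 - 8*s - 32) ds = 40/3.
On [-2, 2], y = -5*s + 3 is on top; that piece has area ∫[-2,2] (-(2*s**3 + 8*s**2 - 8*s - 32)) ds = 256/3.
Total enclosed area = 40/3 + 256/3 = 296/3.

296/3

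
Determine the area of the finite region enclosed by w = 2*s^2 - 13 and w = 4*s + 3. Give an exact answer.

Set the curves equal: 2*s^2 - 13 = 4*s + 3, so 2*s^2 - 4*s - 16 = 0, which factors as 2*(s - 4)*(s + 2) = 0. The curves meet at s = -2, 4.
On [-2, 4], w = 4*s + 3 is on top; that piece has area ∫[-2,4] (-(2*s^2 - 4*s - 16)) ds = 72.

72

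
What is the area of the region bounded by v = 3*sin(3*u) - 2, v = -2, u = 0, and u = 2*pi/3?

4

The difference (3*sin(3*u) - 2) - (-2) = 3*sin(3*u) changes sign at u = pi/3 inside [0, 2*pi/3], so split the integral there.
∫[0,pi/3] (3*sin(3*u)) du = 2.
∫[pi/3,2*pi/3] (3*sin(3*u)) du = -2; the area of that piece is 2.
Total area = 2 + 2 = 4.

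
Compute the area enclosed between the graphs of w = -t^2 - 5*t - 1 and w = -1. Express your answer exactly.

125/6

Set the curves equal: -t^2 - 5*t - 1 = -1, so -t^2 - 5*t = 0, which factors as -t*(t + 5) = 0. The curves meet at t = -5, 0.
On [-5, 0], w = -t^2 - 5*t - 1 is on top; that piece has area ∫[-5,0] (-t^2 - 5*t) dt = 125/6.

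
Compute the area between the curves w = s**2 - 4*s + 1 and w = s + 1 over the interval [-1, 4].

The difference (s**2 - 4*s + 1) - (s + 1) = s**2 - 5*s changes sign at s = 0 inside [-1, 4], so split the integral there.
∫[-1,0] (s**2 - 5*s) ds = 17/6.
∫[0,4] (s**2 - 5*s) ds = -56/3; the area of that piece is 56/3.
Total area = 17/6 + 56/3 = 43/2.

43/2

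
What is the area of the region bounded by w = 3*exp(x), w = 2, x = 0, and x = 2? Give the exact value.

-7 + 3*exp(2)

On [0, 2], (3*exp(x)) - (2) = 3*exp(x) - 2 is ≥ 0 throughout, so the area is a single integral of |3*exp(x) - 2|.
∫[0,2] (3*exp(x) - 2) dx = -7 + 3*exp(2).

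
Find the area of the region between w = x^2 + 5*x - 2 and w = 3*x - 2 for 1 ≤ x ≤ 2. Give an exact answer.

On [1, 2], (x^2 + 5*x - 2) - (3*x - 2) = x^2 + 2*x is ≥ 0 throughout, so the area is a single integral of |x^2 + 2*x|.
∫[1,2] (x^2 + 2*x) dx = 16/3.

16/3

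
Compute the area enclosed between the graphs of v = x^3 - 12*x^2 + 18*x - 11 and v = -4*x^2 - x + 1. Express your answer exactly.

37/12

Set the curves equal: x^3 - 12*x^2 + 18*x - 11 = -4*x^2 - x + 1, so x^3 - 8*x^2 + 19*x - 12 = 0, which factors as (x - 4)*(x - 3)*(x - 1) = 0. The curves meet at x = 1, 3, 4.
On [1, 3], v = x^3 - 12*x^2 + 18*x - 11 is on top; that piece has area ∫[1,3] (x^3 - 8*x^2 + 19*x - 12) dx = 8/3.
On [3, 4], v = -4*x^2 - x + 1 is on top; that piece has area ∫[3,4] (-(x^3 - 8*x^2 + 19*x - 12)) dx = 5/12.
Total enclosed area = 8/3 + 5/12 = 37/12.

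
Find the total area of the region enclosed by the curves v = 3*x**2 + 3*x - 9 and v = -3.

Set the curves equal: 3*x**2 + 3*x - 9 = -3, so 3*x**2 + 3*x - 6 = 0, which factors as 3*(x - 1)*(x + 2) = 0. The curves meet at x = -2, 1.
On [-2, 1], v = -3 is on top; that piece has area ∫[-2,1] (-(3*x**2 + 3*x - 6)) dx = 27/2.

27/2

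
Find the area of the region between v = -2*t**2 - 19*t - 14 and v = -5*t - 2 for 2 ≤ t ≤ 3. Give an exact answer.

On [2, 3], (-2*t**2 - 19*t - 14) - (-5*t - 2) = -2*t**2 - 14*t - 12 is ≤ 0 throughout, so the area is a single integral of |-2*t**2 - 14*t - 12|.
∫[2,3] (-2*t**2 - 14*t - 12) dt = -179/3; the area of that piece is 179/3.

179/3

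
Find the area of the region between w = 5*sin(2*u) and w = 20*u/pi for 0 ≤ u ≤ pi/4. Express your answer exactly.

5/2 - 5*pi/8

On [0, pi/4], (5*sin(2*u)) - (20*u/pi) = -20*u/pi + 5*sin(2*u) is ≥ 0 throughout, so the area is a single integral of |-20*u/pi + 5*sin(2*u)|.
∫[0,pi/4] (-20*u/pi + 5*sin(2*u)) du = 5/2 - 5*pi/8.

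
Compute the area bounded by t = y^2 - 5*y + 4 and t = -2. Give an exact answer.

Both boundary curves give t as a function of y, so integrate with respect to y. Setting them equal: y^2 - 5*y + 6 = 0, i.e. (y - 3)*(y - 2) = 0, so they meet at y = 2, 3.
For y in [2, 3], t = y^2 - 5*y + 4 is on the left; area = ∫[2,3] (-(y^2 - 5*y + 6)) dy = 1/6.

1/6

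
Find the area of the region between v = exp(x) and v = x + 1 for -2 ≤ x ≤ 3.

On [-2, 3], (exp(x)) - (x + 1) = -x + exp(x) - 1 is ≥ 0 throughout, so the area is a single integral of |-x + exp(x) - 1|.
∫[-2,3] (-x + exp(x) - 1) dx = -15/2 - exp(-2) + exp(3).

-15/2 - exp(-2) + exp(3)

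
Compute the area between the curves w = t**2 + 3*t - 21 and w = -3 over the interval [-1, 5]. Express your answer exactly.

214/3

The difference (t**2 + 3*t - 21) - (-3) = t**2 + 3*t - 18 changes sign at t = 3 inside [-1, 5], so split the integral there.
∫[-1,3] (t**2 + 3*t - 18) dt = -152/3; the area of that piece is 152/3.
∫[3,5] (t**2 + 3*t - 18) dt = 62/3.
Total area = 152/3 + 62/3 = 214/3.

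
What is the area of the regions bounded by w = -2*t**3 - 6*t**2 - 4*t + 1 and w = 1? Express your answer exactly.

1

Set the curves equal: -2*t**3 - 6*t**2 - 4*t + 1 = 1, so -2*t**3 - 6*t**2 - 4*t = 0, which factors as -2*t*(t + 1)*(t + 2) = 0. The curves meet at t = -2, -1, 0.
On [-2, -1], w = 1 is on top; that piece has area ∫[-2,-1] (-(-2*t**3 - 6*t**2 - 4*t)) dt = 1/2.
On [-1, 0], w = -2*t**3 - 6*t**2 - 4*t + 1 is on top; that piece has area ∫[-1,0] (-2*t**3 - 6*t**2 - 4*t) dt = 1/2.
Total enclosed area = 1/2 + 1/2 = 1.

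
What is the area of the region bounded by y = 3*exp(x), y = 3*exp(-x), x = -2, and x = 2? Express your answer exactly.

-12 + 6*exp(-2) + 6*exp(2)

The difference (3*exp(x)) - (3*exp(-x)) = 3*exp(x) - 3*exp(-x) changes sign at x = 0 inside [-2, 2], so split the integral there.
∫[-2,0] (3*exp(x) - 3*exp(-x)) dx = -3*exp(2) - 3*exp(-2) + 6; the area of that piece is -6 + 3*exp(-2) + 3*exp(2).
∫[0,2] (3*exp(x) - 3*exp(-x)) dx = -6 + 3*exp(-2) + 3*exp(2).
Total area = (-6 + 3*exp(-2) + 3*exp(2)) + (-6 + 3*exp(-2) + 3*exp(2)) = -12 + 6*exp(-2) + 6*exp(2).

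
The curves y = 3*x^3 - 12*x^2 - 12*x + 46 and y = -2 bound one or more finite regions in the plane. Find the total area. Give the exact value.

148

Set the curves equal: 3*x^3 - 12*x^2 - 12*x + 46 = -2, so 3*x^3 - 12*x^2 - 12*x + 48 = 0, which factors as 3*(x - 4)*(x - 2)*(x + 2) = 0. The curves meet at x = -2, 2, 4.
On [-2, 2], y = 3*x^3 - 12*x^2 - 12*x + 46 is on top; that piece has area ∫[-2,2] (3*x^3 - 12*x^2 - 12*x + 48) dx = 128.
On [2, 4], y = -2 is on top; that piece has area ∫[2,4] (-(3*x^3 - 12*x^2 - 12*x + 48)) dx = 20.
Total enclosed area = 128 + 20 = 148.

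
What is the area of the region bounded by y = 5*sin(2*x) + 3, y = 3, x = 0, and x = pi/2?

5

On [0, pi/2], (5*sin(2*x) + 3) - (3) = 5*sin(2*x) is ≥ 0 throughout, so the area is a single integral of |5*sin(2*x)|.
∫[0,pi/2] (5*sin(2*x)) dx = 5.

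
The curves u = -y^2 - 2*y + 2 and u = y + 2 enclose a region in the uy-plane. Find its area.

Both boundary curves give u as a function of y, so integrate with respect to y. Setting them equal: -y^2 - 3*y = 0, i.e. -y*(y + 3) = 0, so they meet at y = -3, 0.
For y in [-3, 0], u = -y^2 - 2*y + 2 is on the right; area = ∫[-3,0] (-y^2 - 3*y) dy = 9/2.

9/2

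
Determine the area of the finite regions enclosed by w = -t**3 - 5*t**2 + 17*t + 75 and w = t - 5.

Set the curves equal: -t**3 - 5*t**2 + 17*t + 75 = t - 5, so -t**3 - 5*t**2 + 16*t + 80 = 0, which factors as -(t - 4)*(t + 4)*(t + 5) = 0. The curves meet at t = -5, -4, 4.
On [-5, -4], w = t - 5 is on top; that piece has area ∫[-5,-4] (-(-t**3 - 5*t**2 + 16*t + 80)) dt = 17/12.
On [-4, 4], w = -t**3 - 5*t**2 + 17*t + 75 is on top; that piece has area ∫[-4,4] (-t**3 - 5*t**2 + 16*t + 80) dt = 1280/3.
Total enclosed area = 17/12 + 1280/3 = 5137/12.

5137/12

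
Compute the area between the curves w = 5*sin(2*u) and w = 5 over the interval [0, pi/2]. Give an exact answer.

-5 + 5*pi/2

On [0, pi/2], (5*sin(2*u)) - (5) = 5*sin(2*u) - 5 is ≤ 0 throughout, so the area is a single integral of |5*sin(2*u) - 5|.
∫[0,pi/2] (5*sin(2*u) - 5) du = 5 - 5*pi/2; the area of that piece is -5 + 5*pi/2.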